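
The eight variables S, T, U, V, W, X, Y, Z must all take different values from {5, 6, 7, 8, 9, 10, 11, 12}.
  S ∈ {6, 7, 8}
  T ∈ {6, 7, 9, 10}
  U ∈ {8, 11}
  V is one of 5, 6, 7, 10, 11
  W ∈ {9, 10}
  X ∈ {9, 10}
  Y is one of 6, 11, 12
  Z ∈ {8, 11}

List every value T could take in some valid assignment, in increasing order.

The 8 variables draw from only 8 values {5, 6, 7, 8, 9, 10, 11, 12}, so each is used; only V can be 5, hence V = 5.
The 7 still-open variables draw from only 7 values {6, 7, 8, 9, 10, 11, 12}, so each is used; only Y can be 12, hence Y = 12.
U and Z between them cover only {8, 11} — a naked pair. Remove those values from S.
The 2 variables W and X are confined to {9, 10}, which locks those values in; drop them from T.
No further eliminations apply; T can still be any of 6, 7.

6, 7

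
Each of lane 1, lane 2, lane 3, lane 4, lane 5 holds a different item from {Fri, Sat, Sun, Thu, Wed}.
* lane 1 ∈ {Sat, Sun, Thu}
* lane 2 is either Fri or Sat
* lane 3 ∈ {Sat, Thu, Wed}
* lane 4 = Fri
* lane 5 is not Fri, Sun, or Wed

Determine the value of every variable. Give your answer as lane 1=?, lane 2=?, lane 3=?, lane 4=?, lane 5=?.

lane 4's domain is down to {Fri}, so lane 4 = Fri. Strike Fri from lane 2.
That leaves lane 2 = Sat. Remove Sat from lane 1, lane 3, lane 5.
That leaves lane 5 = Thu. So lane 1, lane 3 can't be Thu.
lane 1 must be Sun (only option left).
lane 3 has just one choice, so lane 3 = Wed.

lane 1=Sun, lane 2=Sat, lane 3=Wed, lane 4=Fri, lane 5=Thu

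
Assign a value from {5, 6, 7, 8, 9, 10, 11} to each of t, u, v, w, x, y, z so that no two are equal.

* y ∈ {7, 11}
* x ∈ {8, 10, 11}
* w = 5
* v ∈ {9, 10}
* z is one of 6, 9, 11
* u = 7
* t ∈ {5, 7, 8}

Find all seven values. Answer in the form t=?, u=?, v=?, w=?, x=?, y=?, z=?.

u must be 7 (only option left). So t, y can't be 7.
That leaves w = 5. Remove 5 from t.
That leaves y = 11. So x, z can't be 11.
That leaves t = 8. Eliminate 8 elsewhere: x.
That leaves x = 10. Strike 10 from v.
v has just one choice, so v = 9. Eliminate 9 elsewhere: z.
z has just one choice, so z = 6.

t=8, u=7, v=9, w=5, x=10, y=11, z=6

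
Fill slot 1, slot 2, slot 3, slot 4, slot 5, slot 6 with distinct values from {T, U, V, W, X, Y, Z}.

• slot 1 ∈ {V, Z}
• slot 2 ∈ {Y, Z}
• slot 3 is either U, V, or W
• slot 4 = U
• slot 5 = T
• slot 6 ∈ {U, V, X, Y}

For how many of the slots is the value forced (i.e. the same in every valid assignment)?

slot 4's domain is down to {U}, so slot 4 = U. So slot 3, slot 6 can't be U.
That leaves slot 5 = T.
Determined: slot 4=U, slot 5=T. The other slots each still have more than one consistent value. That makes 2.

2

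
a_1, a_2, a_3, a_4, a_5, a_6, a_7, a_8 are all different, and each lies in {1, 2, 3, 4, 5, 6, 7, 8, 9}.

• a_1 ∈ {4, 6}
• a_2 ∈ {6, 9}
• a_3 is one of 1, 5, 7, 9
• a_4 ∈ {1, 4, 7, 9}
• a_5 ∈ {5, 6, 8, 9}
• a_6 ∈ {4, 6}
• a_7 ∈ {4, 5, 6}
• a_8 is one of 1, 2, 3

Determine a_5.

8

a_1 and a_6 share exactly the 2 values {4, 6}; by pigeonhole those values go to them, so strike 4, 6 from a_2, a_4, a_5, a_7.
a_2 has just one choice, so a_2 = 9. Remove 9 from a_3, a_4, a_5.
a_7's domain is down to {5}, so a_7 = 5. Strike 5 from a_3, a_5.
So a_5 = 8.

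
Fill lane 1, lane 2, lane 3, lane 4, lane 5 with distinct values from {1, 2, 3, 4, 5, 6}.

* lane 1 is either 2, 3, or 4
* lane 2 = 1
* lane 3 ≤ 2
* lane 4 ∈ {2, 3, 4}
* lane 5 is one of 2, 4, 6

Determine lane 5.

6

lane 2's domain is down to {1}, so lane 2 = 1. So lane 3 can't be 1.
lane 3's domain is down to {2}, so lane 3 = 2. Remove 2 from lane 1, lane 4, lane 5.
The 3 still-open variables together cover exactly {3, 4, 6} — 3 values for 3 variables — and 6 appears only in lane 5's list, so lane 5 = 6.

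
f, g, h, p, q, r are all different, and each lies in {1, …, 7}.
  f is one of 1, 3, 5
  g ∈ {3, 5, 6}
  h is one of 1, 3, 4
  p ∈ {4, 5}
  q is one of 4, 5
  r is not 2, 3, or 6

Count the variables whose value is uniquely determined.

The 6 variables together cover exactly {1, 3, 4, 5, 6, 7} — 6 values for 6 variables — and 6 appears only in g's list, so g = 6.
The 5 still-open variables draw from only 5 values {1, 3, 4, 5, 7}, so each is used; only r can be 7, hence r = 7.
The 2 variables p and q are confined to {4, 5}, which locks those values in; drop them from f, h.
Determined: g=6, r=7. The other variables each still have more than one consistent value. That makes 2.

2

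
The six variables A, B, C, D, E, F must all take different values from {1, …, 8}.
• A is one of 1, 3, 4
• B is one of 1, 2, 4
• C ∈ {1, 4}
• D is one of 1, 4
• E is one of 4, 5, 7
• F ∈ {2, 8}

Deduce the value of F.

8

C and D between them cover only {1, 4} — a naked pair. Remove those values from A, B, E.
A must be 3 (only option left).
B must be 2 (only option left). Eliminate 2 elsewhere: F.
So F = 8.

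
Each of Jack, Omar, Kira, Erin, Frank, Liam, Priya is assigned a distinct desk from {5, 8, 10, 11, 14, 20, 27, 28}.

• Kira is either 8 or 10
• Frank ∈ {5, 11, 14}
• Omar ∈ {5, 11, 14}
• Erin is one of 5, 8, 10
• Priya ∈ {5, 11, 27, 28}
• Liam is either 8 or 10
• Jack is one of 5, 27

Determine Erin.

Among the 7 variables, 28 fits only Priya (and all 7 values in {5, 8, 10, 11, 14, 27, 28} must be used), so Priya = 28.
The 6 still-open variables draw from only 6 values {5, 8, 10, 11, 14, 27}, so each is used; only Jack can be 27, hence Jack = 27.
Kira and Liam between them cover only {8, 10} — a naked pair. Remove those values from Erin.
So Erin = 5.

5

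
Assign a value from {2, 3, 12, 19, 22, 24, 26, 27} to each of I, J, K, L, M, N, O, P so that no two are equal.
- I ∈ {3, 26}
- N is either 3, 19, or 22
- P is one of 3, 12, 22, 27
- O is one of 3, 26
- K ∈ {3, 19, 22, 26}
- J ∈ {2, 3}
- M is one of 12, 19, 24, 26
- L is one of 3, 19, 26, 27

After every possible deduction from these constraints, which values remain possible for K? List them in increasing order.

The 8 variables together cover exactly {2, 3, 12, 19, 22, 24, 26, 27} — 8 values for 8 variables — and 2 appears only in J's list, so J = 2.
Among the 7 still-open variables, 24 fits only M (and all 7 values in {3, 12, 19, 22, 24, 26, 27} must be used), so M = 24.
The 6 still-open variables together cover exactly {3, 12, 19, 22, 26, 27} — 6 values for 6 variables — and 12 appears only in P's list, so P = 12.
Among the 5 still-open variables, 27 fits only L (and all 5 values in {3, 19, 22, 26, 27} must be used), so L = 27.
I and O share exactly the 2 values {3, 26}; by pigeonhole those values go to them, so strike 3, 26 from K, N.
No further eliminations apply; K can still be any of 19, 22.

19, 22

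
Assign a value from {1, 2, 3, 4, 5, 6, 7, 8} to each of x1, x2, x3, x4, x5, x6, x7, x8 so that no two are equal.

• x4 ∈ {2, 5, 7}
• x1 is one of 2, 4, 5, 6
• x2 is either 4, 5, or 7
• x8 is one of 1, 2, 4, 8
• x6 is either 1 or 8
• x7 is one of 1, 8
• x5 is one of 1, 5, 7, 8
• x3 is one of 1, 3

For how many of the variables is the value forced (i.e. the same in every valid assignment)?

The 8 variables together cover exactly {1, 2, 3, 4, 5, 6, 7, 8} — 8 values for 8 variables — and 3 appears only in x3's list, so x3 = 3.
The 7 still-open variables together cover exactly {1, 2, 4, 5, 6, 7, 8} — 7 values for 7 variables — and 6 appears only in x1's list, so x1 = 6.
x6 and x7 between them cover only {1, 8} — a naked pair. Remove those values from x5, x8.
Determined: x1=6, x3=3. The other variables each still have more than one consistent value. That makes 2.

2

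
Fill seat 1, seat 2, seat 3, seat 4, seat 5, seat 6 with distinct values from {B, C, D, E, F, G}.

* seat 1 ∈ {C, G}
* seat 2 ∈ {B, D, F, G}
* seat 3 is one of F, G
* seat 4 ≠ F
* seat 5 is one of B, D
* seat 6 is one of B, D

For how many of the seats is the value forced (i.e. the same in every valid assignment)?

Among the 6 variables, E fits only seat 4 (and all 6 values in {B, C, D, E, F, G} must be used), so seat 4 = E.
The 5 still-open variables together cover exactly {B, C, D, F, G} — 5 values for 5 variables — and C appears only in seat 1's list, so seat 1 = C.
seat 5 and seat 6 share exactly the 2 values {B, D}; by pigeonhole those values go to them, so strike B, D from seat 2.
Determined: seat 1=C, seat 4=E. The other seats each still have more than one consistent value. That makes 2.

2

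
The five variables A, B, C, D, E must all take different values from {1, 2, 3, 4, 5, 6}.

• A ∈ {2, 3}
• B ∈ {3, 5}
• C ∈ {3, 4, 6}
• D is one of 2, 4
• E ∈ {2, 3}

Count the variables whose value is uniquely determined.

3

Among the 5 variables, 5 fits only B (and all 5 values in {2, 3, 4, 5, 6} must be used), so B = 5.
Among the 4 still-open variables, 6 fits only C (and all 4 values in {2, 3, 4, 6} must be used), so C = 6.
The 3 still-open variables together cover exactly {2, 3, 4} — 3 values for 3 variables — and 4 appears only in D's list, so D = 4.
Determined: B=5, C=6, D=4. The other variables each still have more than one consistent value. That makes 3.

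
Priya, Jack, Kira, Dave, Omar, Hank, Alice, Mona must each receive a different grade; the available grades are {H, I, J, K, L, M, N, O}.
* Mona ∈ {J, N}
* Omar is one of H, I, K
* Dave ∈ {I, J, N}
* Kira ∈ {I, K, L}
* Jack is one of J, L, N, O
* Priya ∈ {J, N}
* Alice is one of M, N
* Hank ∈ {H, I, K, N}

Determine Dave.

I

Among the 8 variables, M fits only Alice (and all 8 values in {H, I, J, K, L, M, N, O} must be used), so Alice = M.
The 7 still-open variables together cover exactly {H, I, J, K, L, N, O} — 7 values for 7 variables — and O appears only in Jack's list, so Jack = O.
The 6 still-open variables draw from only 6 values {H, I, J, K, L, N}, so each is used; only Kira can be L, hence Kira = L.
Priya and Mona share exactly the 2 values {J, N}; by pigeonhole those values go to them, so strike J, N from Dave, Hank.
So Dave = I.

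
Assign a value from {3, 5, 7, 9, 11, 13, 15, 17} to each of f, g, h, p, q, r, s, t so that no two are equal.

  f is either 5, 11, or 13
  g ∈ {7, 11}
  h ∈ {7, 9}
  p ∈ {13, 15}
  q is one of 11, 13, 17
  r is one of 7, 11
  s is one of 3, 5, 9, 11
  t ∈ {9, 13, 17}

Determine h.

The 8 variables together cover exactly {3, 5, 7, 9, 11, 13, 15, 17} — 8 values for 8 variables — and 3 appears only in s's list, so s = 3.
The 7 still-open variables together cover exactly {5, 7, 9, 11, 13, 15, 17} — 7 values for 7 variables — and 5 appears only in f's list, so f = 5.
The 6 still-open variables draw from only 6 values {7, 9, 11, 13, 15, 17}, so each is used; only p can be 15, hence p = 15.
g and r between them cover only {7, 11} — a naked pair. Remove those values from h, q.
So h = 9.

9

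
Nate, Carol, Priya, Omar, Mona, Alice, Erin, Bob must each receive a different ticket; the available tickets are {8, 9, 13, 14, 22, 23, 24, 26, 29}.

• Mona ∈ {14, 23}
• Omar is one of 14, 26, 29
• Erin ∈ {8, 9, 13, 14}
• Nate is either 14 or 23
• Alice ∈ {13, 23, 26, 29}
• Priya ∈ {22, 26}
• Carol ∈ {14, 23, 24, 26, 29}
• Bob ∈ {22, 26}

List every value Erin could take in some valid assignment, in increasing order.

Nate and Mona share exactly the 2 values {14, 23}; by pigeonhole those values go to them, so strike 14, 23 from Carol, Omar, Alice, Erin.
Priya and Bob share exactly the 2 values {22, 26}; by pigeonhole those values go to them, so strike 22, 26 from Carol, Omar, Alice.
Omar has just one choice, so Omar = 29. Remove 29 from Carol, Alice.
Alice's domain is down to {13}, so Alice = 13. So Erin can't be 13.
Carol has just one choice, so Carol = 24.
No further eliminations apply; Erin can still be any of 8, 9.

8, 9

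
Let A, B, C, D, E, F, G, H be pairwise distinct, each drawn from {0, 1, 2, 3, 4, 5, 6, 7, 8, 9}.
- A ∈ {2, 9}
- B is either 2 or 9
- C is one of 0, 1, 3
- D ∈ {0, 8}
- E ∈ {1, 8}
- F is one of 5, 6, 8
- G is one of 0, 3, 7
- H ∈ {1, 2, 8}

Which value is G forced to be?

7

A and B share exactly the 2 values {2, 9}; by pigeonhole those values go to them, so strike 2, 9 from H.
E and H between them cover only {1, 8} — a naked pair. Remove those values from C, D, F.
That leaves D = 0. So C, G can't be 0.
C must be 3 (only option left). Eliminate 3 elsewhere: G.
So G = 7.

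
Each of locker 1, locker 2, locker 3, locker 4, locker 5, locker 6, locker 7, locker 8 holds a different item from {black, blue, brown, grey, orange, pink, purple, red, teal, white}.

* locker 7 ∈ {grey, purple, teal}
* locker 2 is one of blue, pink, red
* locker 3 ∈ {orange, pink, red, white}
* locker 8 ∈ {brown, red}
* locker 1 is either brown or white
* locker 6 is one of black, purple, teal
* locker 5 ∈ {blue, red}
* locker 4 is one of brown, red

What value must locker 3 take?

locker 4 and locker 8 share exactly the 2 values {brown, red}; by pigeonhole those values go to them, so strike brown, red from locker 1, locker 2, locker 3, locker 5.
locker 1 has just one choice, so locker 1 = white. So locker 3 can't be white.
locker 5 must be blue (only option left). Eliminate blue elsewhere: locker 2.
locker 2 has just one choice, so locker 2 = pink. Remove pink from locker 3.
So locker 3 = orange.

orange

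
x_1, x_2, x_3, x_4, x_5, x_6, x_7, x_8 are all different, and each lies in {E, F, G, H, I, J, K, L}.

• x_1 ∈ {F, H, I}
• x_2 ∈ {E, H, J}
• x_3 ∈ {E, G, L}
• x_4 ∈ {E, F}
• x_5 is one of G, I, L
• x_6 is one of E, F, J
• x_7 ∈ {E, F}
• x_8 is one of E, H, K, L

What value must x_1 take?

I

The 8 variables draw from only 8 values {E, F, G, H, I, J, K, L}, so each is used; only x_8 can be K, hence x_8 = K.
x_4 and x_7 between them cover only {E, F} — a naked pair. Remove those values from x_1, x_2, x_3, x_6.
x_6's domain is down to {J}, so x_6 = J. Strike J from x_2.
x_2's domain is down to {H}, so x_2 = H. Strike H from x_1.
So x_1 = I.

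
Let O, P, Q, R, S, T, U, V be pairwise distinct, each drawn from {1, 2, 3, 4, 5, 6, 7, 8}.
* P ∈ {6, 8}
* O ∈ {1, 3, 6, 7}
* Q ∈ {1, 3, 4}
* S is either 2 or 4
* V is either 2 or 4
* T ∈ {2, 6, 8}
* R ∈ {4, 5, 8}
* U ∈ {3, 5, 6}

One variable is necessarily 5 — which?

The 8 variables together cover exactly {1, 2, 3, 4, 5, 6, 7, 8} — 8 values for 8 variables — and 7 appears only in O's list, so O = 7.
Among the 7 still-open variables, 1 fits only Q (and all 7 values in {1, 2, 3, 4, 5, 6, 8} must be used), so Q = 1.
The 6 still-open variables draw from only 6 values {2, 3, 4, 5, 6, 8}, so each is used; only U can be 3, hence U = 3.
The 5 still-open variables draw from only 5 values {2, 4, 5, 6, 8}, so each is used; only R can be 5, hence R = 5.

R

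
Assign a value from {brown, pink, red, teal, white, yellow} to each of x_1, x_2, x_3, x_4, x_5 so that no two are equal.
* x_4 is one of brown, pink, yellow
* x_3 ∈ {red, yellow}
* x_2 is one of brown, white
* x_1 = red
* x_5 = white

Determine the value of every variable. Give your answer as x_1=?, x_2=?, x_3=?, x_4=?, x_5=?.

x_1=red, x_2=brown, x_3=yellow, x_4=pink, x_5=white

x_1 has just one choice, so x_1 = red. Strike red from x_3.
That leaves x_3 = yellow. Remove yellow from x_4.
That leaves x_5 = white. Strike white from x_2.
x_2 has just one choice, so x_2 = brown. Eliminate brown elsewhere: x_4.
x_4's domain is down to {pink}, so x_4 = pink.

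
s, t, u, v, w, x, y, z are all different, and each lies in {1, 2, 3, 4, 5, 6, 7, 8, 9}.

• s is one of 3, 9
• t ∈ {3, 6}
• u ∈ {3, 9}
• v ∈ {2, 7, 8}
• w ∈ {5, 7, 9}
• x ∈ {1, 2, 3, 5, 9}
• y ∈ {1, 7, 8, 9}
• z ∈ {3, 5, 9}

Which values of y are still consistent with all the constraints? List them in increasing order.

The 8 variables draw from only 8 values {1, 2, 3, 5, 6, 7, 8, 9}, so each is used; only t can be 6, hence t = 6.
s and u between them cover only {3, 9} — a naked pair. Remove those values from w, x, y, z.
z has just one choice, so z = 5. Eliminate 5 elsewhere: w, x.
w's domain is down to {7}, so w = 7. Remove 7 from v, y.
No further eliminations apply; y can still be any of 1, 8.

1, 8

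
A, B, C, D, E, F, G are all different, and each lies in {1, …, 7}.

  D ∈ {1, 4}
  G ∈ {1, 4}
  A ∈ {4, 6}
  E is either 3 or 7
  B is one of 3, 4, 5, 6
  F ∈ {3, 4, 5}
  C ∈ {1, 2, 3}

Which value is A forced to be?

6

The 7 variables together cover exactly {1, 2, 3, 4, 5, 6, 7} — 7 values for 7 variables — and 2 appears only in C's list, so C = 2.
The 6 still-open variables draw from only 6 values {1, 3, 4, 5, 6, 7}, so each is used; only E can be 7, hence E = 7.
The 2 variables D and G are confined to {1, 4}, which locks those values in; drop them from A, B, F.
So A = 6.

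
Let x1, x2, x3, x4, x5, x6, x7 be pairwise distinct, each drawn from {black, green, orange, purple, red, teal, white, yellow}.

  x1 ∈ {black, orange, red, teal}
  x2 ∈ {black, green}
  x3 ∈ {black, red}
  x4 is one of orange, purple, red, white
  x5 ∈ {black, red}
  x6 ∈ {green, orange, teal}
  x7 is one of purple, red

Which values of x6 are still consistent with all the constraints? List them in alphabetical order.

orange, teal

The 7 variables together cover exactly {black, green, orange, purple, red, teal, white} — 7 values for 7 variables — and white appears only in x4's list, so x4 = white.
The 6 still-open variables together cover exactly {black, green, orange, purple, red, teal} — 6 values for 6 variables — and purple appears only in x7's list, so x7 = purple.
x3 and x5 between them cover only {black, red} — a naked pair. Remove those values from x1, x2.
x2 has just one choice, so x2 = green. Eliminate green elsewhere: x6.
No further eliminations apply; x6 can still be any of orange, teal.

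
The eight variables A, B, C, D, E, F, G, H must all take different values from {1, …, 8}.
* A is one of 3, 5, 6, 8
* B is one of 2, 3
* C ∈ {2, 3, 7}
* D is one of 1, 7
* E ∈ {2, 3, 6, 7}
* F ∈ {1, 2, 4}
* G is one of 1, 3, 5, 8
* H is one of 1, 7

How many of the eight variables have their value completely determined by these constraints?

2

Among the 8 variables, 4 fits only F (and all 8 values in {1, 2, 3, 4, 5, 6, 7, 8} must be used), so F = 4.
D and H between them cover only {1, 7} — a naked pair. Remove those values from C, E, G.
B and C between them cover only {2, 3} — a naked pair. Remove those values from A, E, G.
That leaves E = 6. Eliminate 6 elsewhere: A.
Determined: E=6, F=4. The other variables each still have more than one consistent value. That makes 2.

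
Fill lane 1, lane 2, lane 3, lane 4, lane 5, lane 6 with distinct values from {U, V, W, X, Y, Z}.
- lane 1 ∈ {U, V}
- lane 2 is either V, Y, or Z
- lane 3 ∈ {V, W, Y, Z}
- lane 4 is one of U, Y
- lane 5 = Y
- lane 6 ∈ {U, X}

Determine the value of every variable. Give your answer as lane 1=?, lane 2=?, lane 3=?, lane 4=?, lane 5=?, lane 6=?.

lane 1=V, lane 2=Z, lane 3=W, lane 4=U, lane 5=Y, lane 6=X

lane 5 must be Y (only option left). So lane 2, lane 3, lane 4 can't be Y.
That leaves lane 4 = U. Eliminate U elsewhere: lane 1, lane 6.
lane 6 has just one choice, so lane 6 = X.
lane 1's domain is down to {V}, so lane 1 = V. Strike V from lane 2, lane 3.
lane 2 must be Z (only option left). So lane 3 can't be Z.
lane 3 has just one choice, so lane 3 = W.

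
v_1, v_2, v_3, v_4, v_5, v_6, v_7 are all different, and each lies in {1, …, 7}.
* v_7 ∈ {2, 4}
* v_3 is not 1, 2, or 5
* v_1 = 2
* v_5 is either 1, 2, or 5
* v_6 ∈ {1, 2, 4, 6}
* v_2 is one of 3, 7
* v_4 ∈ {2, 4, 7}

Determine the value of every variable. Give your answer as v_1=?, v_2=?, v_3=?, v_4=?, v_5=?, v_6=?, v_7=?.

v_1=2, v_2=3, v_3=6, v_4=7, v_5=5, v_6=1, v_7=4

v_1 has just one choice, so v_1 = 2. Strike 2 from v_4, v_5, v_6, v_7.
v_7 must be 4 (only option left). So v_3, v_4, v_6 can't be 4.
v_4 must be 7 (only option left). Eliminate 7 elsewhere: v_2, v_3.
v_2's domain is down to {3}, so v_2 = 3. So v_3 can't be 3.
That leaves v_3 = 6. So v_6 can't be 6.
v_6's domain is down to {1}, so v_6 = 1. So v_5 can't be 1.
That leaves v_5 = 5.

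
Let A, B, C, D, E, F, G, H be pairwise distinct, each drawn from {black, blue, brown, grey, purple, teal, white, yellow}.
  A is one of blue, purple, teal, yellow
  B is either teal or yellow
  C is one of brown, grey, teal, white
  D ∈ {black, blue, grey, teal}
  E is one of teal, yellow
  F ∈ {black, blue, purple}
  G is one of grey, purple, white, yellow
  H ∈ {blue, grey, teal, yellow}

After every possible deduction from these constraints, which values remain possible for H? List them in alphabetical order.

The 8 variables draw from only 8 values {black, blue, brown, grey, purple, teal, white, yellow}, so each is used; only C can be brown, hence C = brown.
Among the 7 still-open variables, white fits only G (and all 7 values in {black, blue, grey, purple, teal, white, yellow} must be used), so G = white.
B and E share exactly the 2 values {teal, yellow}; by pigeonhole those values go to them, so strike teal, yellow from A, D, H.
No further eliminations apply; H can still be any of blue, grey.

blue, grey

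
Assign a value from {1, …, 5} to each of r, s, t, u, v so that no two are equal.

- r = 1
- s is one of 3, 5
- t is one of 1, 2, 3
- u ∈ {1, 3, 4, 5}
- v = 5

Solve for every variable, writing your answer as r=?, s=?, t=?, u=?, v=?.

r=1, s=3, t=2, u=4, v=5

r's domain is down to {1}, so r = 1. Strike 1 from t, u.
v has just one choice, so v = 5. So s, u can't be 5.
s's domain is down to {3}, so s = 3. So t, u can't be 3.
That leaves t = 2.
u must be 4 (only option left).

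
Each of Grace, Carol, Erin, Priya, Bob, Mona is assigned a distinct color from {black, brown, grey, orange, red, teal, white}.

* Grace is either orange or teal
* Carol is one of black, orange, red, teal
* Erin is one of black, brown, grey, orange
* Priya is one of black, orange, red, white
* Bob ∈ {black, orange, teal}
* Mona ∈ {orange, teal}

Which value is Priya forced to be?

white

Grace and Mona between them cover only {orange, teal} — a naked pair. Remove those values from Carol, Erin, Priya, Bob.
Bob has just one choice, so Bob = black. Strike black from Carol, Erin, Priya.
Carol must be red (only option left). Eliminate red elsewhere: Priya.
So Priya = white.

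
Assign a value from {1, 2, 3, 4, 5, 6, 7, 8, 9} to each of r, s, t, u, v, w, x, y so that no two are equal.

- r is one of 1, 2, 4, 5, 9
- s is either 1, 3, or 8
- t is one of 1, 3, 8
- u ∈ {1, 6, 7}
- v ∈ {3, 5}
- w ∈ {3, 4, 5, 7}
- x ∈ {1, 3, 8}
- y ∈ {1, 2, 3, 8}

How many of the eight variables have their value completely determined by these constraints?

s, t, x between them cover only {1, 3, 8} — a naked triple. Remove those values from r, u, v, w, y.
That leaves v = 5. Strike 5 from r, w.
y's domain is down to {2}, so y = 2. So r can't be 2.
Determined: v=5, y=2. The other variables each still have more than one consistent value. That makes 2.

2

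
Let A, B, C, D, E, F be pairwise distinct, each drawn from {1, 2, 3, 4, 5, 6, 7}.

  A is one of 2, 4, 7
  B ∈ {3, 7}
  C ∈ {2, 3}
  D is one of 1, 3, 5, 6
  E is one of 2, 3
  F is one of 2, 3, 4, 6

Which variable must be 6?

F

The 2 variables C and E are confined to {2, 3}, which locks those values in; drop them from A, B, D, F.
B has just one choice, so B = 7. So A can't be 7.
A's domain is down to {4}, so A = 4. Eliminate 4 elsewhere: F.
So 6 goes to F.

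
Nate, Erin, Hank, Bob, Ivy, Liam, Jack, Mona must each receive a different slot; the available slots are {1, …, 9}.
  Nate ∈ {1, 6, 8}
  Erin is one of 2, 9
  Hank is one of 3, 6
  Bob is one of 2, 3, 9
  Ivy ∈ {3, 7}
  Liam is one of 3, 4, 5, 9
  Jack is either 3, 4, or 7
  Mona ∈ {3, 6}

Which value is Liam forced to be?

5

The 2 variables Hank and Mona are confined to {3, 6}, which locks those values in; drop them from Nate, Bob, Ivy, Liam, Jack.
That leaves Ivy = 7. Eliminate 7 elsewhere: Jack.
That leaves Jack = 4. Remove 4 from Liam.
Erin and Bob share exactly the 2 values {2, 9}; by pigeonhole those values go to them, so strike 2, 9 from Liam.
So Liam = 5.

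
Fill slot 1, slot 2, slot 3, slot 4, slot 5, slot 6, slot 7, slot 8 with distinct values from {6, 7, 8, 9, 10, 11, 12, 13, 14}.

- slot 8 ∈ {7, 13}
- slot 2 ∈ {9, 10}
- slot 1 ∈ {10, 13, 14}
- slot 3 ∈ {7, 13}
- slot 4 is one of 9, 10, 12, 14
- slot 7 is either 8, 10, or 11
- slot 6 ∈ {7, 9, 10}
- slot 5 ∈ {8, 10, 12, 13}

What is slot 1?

14

Among the 8 variables, 11 fits only slot 7 (and all 8 values in {7, 8, 9, 10, 11, 12, 13, 14} must be used), so slot 7 = 11.
The 7 still-open variables draw from only 7 values {7, 8, 9, 10, 12, 13, 14}, so each is used; only slot 5 can be 8, hence slot 5 = 8.
The 6 still-open variables together cover exactly {7, 9, 10, 12, 13, 14} — 6 values for 6 variables — and 12 appears only in slot 4's list, so slot 4 = 12.
The 5 still-open variables draw from only 5 values {7, 9, 10, 13, 14}, so each is used; only slot 1 can be 14, hence slot 1 = 14.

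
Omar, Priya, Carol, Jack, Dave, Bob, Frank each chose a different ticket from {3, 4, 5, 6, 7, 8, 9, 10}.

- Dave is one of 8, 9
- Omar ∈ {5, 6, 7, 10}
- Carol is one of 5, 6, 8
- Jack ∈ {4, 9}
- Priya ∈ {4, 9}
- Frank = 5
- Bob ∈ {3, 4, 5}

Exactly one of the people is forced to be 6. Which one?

Carol

Frank must be 5 (only option left). Eliminate 5 elsewhere: Omar, Carol, Bob.
Priya and Jack share exactly the 2 values {4, 9}; by pigeonhole those values go to them, so strike 4, 9 from Dave, Bob.
That leaves Dave = 8. Remove 8 from Carol.
So 6 goes to Carol.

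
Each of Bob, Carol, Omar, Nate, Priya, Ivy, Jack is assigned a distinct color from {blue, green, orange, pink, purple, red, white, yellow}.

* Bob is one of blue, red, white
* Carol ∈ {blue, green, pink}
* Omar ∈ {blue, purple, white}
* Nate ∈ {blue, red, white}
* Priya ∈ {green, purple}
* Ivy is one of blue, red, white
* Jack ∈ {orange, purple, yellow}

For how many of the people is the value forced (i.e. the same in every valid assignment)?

The 3 variables Bob, Nate, Ivy are confined to {blue, red, white}, which locks those values in; drop them from Carol, Omar.
That leaves Omar = purple. Remove purple from Priya, Jack.
Priya has just one choice, so Priya = green. Eliminate green elsewhere: Carol.
That leaves Carol = pink.
Determined: Carol=pink, Omar=purple, Priya=green. The other people each still have more than one consistent value. That makes 3.

3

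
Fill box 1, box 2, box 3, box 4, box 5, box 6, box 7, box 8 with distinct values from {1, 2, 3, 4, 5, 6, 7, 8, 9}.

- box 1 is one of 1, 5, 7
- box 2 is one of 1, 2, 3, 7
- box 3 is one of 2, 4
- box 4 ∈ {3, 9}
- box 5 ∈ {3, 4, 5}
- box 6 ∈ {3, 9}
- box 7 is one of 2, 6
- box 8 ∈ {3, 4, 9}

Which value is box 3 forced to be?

2

The 8 variables together cover exactly {1, 2, 3, 4, 5, 6, 7, 9} — 8 values for 8 variables — and 6 appears only in box 7's list, so box 7 = 6.
box 4 and box 6 between them cover only {3, 9} — a naked pair. Remove those values from box 2, box 5, box 8.
box 8 must be 4 (only option left). Strike 4 from box 3, box 5.
So box 3 = 2.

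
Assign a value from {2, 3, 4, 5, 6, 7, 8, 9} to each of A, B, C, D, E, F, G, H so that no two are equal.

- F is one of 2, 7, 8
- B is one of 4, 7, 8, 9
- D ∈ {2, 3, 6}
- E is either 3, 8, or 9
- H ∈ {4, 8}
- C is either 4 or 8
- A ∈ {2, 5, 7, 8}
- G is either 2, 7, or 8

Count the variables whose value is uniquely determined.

4

The 8 variables together cover exactly {2, 3, 4, 5, 6, 7, 8, 9} — 8 values for 8 variables — and 5 appears only in A's list, so A = 5.
The 7 still-open variables draw from only 7 values {2, 3, 4, 6, 7, 8, 9}, so each is used; only D can be 6, hence D = 6.
The 6 still-open variables together cover exactly {2, 3, 4, 7, 8, 9} — 6 values for 6 variables — and 3 appears only in E's list, so E = 3.
The 5 still-open variables draw from only 5 values {2, 4, 7, 8, 9}, so each is used; only B can be 9, hence B = 9.
C and H between them cover only {4, 8} — a naked pair. Remove those values from F, G.
Determined: A=5, B=9, D=6, E=3. The other variables each still have more than one consistent value. That makes 4.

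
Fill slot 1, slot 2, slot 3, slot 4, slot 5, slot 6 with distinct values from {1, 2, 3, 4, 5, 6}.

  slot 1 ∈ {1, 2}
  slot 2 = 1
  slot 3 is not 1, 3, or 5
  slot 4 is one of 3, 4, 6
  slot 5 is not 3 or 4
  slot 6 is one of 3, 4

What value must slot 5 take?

slot 2 must be 1 (only option left). So slot 1, slot 5 can't be 1.
slot 1's domain is down to {2}, so slot 1 = 2. Eliminate 2 elsewhere: slot 3, slot 5.
The 4 still-open variables draw from only 4 values {3, 4, 5, 6}, so each is used; only slot 5 can be 5, hence slot 5 = 5.

5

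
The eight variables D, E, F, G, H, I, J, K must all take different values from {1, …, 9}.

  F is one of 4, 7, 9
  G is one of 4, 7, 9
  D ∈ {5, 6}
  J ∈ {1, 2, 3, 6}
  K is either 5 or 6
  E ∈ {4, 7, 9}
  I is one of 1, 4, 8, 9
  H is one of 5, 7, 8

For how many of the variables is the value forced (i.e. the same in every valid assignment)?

D and K between them cover only {5, 6} — a naked pair. Remove those values from H, J.
E, F, G between them cover only {4, 7, 9} — a naked triple. Remove those values from H, I.
H must be 8 (only option left). Eliminate 8 elsewhere: I.
I must be 1 (only option left). Eliminate 1 elsewhere: J.
Determined: H=8, I=1. The other variables each still have more than one consistent value. That makes 2.

2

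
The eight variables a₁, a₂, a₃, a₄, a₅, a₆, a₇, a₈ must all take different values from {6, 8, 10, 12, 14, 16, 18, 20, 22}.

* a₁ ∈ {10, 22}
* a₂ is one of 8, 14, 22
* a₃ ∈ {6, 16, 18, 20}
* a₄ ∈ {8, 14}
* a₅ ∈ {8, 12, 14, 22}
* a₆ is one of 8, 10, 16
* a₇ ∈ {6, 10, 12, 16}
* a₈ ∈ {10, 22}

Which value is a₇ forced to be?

a₁ and a₈ share exactly the 2 values {10, 22}; by pigeonhole those values go to them, so strike 10, 22 from a₂, a₅, a₆, a₇.
a₂ and a₄ between them cover only {8, 14} — a naked pair. Remove those values from a₅, a₆.
a₅'s domain is down to {12}, so a₅ = 12. Eliminate 12 elsewhere: a₇.
That leaves a₆ = 16. Eliminate 16 elsewhere: a₃, a₇.
So a₇ = 6.

6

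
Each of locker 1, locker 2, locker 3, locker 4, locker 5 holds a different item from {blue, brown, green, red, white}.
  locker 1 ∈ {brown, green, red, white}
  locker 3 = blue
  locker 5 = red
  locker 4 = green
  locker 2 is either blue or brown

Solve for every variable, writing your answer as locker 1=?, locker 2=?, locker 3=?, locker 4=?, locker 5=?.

locker 3's domain is down to {blue}, so locker 3 = blue. Strike blue from locker 2.
locker 4's domain is down to {green}, so locker 4 = green. Eliminate green elsewhere: locker 1.
locker 5 must be red (only option left). So locker 1 can't be red.
That leaves locker 2 = brown. Strike brown from locker 1.
That leaves locker 1 = white.

locker 1=white, locker 2=brown, locker 3=blue, locker 4=green, locker 5=red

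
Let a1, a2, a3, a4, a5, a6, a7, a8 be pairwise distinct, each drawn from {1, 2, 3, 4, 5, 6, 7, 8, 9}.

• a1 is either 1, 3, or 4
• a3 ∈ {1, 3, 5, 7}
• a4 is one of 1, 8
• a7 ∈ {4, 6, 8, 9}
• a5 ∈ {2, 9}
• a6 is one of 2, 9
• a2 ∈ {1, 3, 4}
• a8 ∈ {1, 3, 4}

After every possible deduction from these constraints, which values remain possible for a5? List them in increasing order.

2, 9

a5 and a6 between them cover only {2, 9} — a naked pair. Remove those values from a7.
The 3 variables a1, a2, a8 are confined to {1, 3, 4}, which locks those values in; drop them from a3, a4, a7.
That leaves a4 = 8. So a7 can't be 8.
That leaves a7 = 6.
No further eliminations apply; a5 can still be any of 2, 9.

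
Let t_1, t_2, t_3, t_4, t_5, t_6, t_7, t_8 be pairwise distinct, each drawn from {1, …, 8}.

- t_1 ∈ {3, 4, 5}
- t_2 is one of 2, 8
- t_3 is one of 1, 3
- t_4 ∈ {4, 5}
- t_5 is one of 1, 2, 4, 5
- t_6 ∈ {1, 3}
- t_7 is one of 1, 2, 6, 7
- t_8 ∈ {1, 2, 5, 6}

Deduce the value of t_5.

The 8 variables draw from only 8 values {1, 2, 3, 4, 5, 6, 7, 8}, so each is used; only t_7 can be 7, hence t_7 = 7.
The 7 still-open variables together cover exactly {1, 2, 3, 4, 5, 6, 8} — 7 values for 7 variables — and 6 appears only in t_8's list, so t_8 = 6.
The 6 still-open variables draw from only 6 values {1, 2, 3, 4, 5, 8}, so each is used; only t_2 can be 8, hence t_2 = 8.
The 5 still-open variables together cover exactly {1, 2, 3, 4, 5} — 5 values for 5 variables — and 2 appears only in t_5's list, so t_5 = 2.

2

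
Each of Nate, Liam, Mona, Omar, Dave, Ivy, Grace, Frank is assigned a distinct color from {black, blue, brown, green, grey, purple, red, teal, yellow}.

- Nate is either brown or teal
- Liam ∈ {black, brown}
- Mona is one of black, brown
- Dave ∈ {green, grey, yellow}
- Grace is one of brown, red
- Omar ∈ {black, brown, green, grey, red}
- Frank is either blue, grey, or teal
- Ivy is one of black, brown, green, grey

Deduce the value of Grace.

red

The 8 variables draw from only 8 values {black, blue, brown, green, grey, red, teal, yellow}, so each is used; only Frank can be blue, hence Frank = blue.
Among the 7 still-open variables, teal fits only Nate (and all 7 values in {black, brown, green, grey, red, teal, yellow} must be used), so Nate = teal.
Among the 6 still-open variables, yellow fits only Dave (and all 6 values in {black, brown, green, grey, red, yellow} must be used), so Dave = yellow.
The 2 variables Liam and Mona are confined to {black, brown}, which locks those values in; drop them from Omar, Ivy, Grace.
So Grace = red.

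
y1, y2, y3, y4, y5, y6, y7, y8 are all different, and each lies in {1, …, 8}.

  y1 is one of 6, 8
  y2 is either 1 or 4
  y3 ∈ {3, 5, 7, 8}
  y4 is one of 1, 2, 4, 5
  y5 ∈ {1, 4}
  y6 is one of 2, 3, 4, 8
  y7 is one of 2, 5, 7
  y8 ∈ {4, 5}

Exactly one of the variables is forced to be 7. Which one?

y7

The 8 variables draw from only 8 values {1, 2, 3, 4, 5, 6, 7, 8}, so each is used; only y1 can be 6, hence y1 = 6.
y2 and y5 between them cover only {1, 4} — a naked pair. Remove those values from y4, y6, y8.
y8's domain is down to {5}, so y8 = 5. Strike 5 from y3, y4, y7.
y4's domain is down to {2}, so y4 = 2. So y6, y7 can't be 2.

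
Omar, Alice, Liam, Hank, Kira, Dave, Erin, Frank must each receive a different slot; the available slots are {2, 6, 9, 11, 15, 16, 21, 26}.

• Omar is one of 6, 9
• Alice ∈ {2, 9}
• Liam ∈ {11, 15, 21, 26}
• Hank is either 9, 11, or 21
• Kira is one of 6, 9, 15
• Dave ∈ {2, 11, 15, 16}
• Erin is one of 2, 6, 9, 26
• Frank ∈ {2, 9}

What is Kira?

15

Among the 8 variables, 16 fits only Dave (and all 8 values in {2, 6, 9, 11, 15, 16, 21, 26} must be used), so Dave = 16.
The 2 variables Alice and Frank are confined to {2, 9}, which locks those values in; drop them from Omar, Hank, Kira, Erin.
That leaves Omar = 6. So Kira, Erin can't be 6.
So Kira = 15.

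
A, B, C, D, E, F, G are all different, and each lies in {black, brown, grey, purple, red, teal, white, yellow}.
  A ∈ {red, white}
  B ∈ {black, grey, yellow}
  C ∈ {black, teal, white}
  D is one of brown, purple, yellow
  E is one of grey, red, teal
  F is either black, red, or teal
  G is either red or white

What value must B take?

The 2 variables A and G are confined to {red, white}, which locks those values in; drop them from C, E, F.
The 2 variables C and F are confined to {black, teal}, which locks those values in; drop them from B, E.
E's domain is down to {grey}, so E = grey. So B can't be grey.
So B = yellow.

yellow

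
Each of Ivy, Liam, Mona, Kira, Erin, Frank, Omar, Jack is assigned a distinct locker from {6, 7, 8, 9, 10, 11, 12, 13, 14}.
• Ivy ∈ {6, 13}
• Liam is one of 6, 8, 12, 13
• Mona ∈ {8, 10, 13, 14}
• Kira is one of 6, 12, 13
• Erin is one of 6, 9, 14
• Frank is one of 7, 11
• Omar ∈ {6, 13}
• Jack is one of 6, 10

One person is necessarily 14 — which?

Ivy and Omar between them cover only {6, 13} — a naked pair. Remove those values from Liam, Mona, Kira, Erin, Jack.
Kira's domain is down to {12}, so Kira = 12. Strike 12 from Liam.
Jack has just one choice, so Jack = 10. Eliminate 10 elsewhere: Mona.
That leaves Liam = 8. Strike 8 from Mona.
So 14 goes to Mona.

Mona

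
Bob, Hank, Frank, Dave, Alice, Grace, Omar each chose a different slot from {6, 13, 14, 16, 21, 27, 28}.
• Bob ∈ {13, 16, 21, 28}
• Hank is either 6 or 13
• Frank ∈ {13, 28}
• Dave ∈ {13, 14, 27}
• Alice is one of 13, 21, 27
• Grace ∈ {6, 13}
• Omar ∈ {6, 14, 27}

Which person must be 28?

Frank

The 7 variables draw from only 7 values {6, 13, 14, 16, 21, 27, 28}, so each is used; only Bob can be 16, hence Bob = 16.
The 6 still-open variables together cover exactly {6, 13, 14, 21, 27, 28} — 6 values for 6 variables — and 21 appears only in Alice's list, so Alice = 21.
Among the 5 still-open variables, 28 fits only Frank (and all 5 values in {6, 13, 14, 27, 28} must be used), so Frank = 28.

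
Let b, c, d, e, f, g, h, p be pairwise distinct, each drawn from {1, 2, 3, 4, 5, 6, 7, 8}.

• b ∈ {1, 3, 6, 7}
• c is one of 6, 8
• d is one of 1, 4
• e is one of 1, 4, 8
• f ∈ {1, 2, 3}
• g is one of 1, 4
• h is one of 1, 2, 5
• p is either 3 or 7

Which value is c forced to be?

6

The 8 variables draw from only 8 values {1, 2, 3, 4, 5, 6, 7, 8}, so each is used; only h can be 5, hence h = 5.
Among the 7 still-open variables, 2 fits only f (and all 7 values in {1, 2, 3, 4, 6, 7, 8} must be used), so f = 2.
d and g share exactly the 2 values {1, 4}; by pigeonhole those values go to them, so strike 1, 4 from b, e.
That leaves e = 8. Strike 8 from c.
So c = 6.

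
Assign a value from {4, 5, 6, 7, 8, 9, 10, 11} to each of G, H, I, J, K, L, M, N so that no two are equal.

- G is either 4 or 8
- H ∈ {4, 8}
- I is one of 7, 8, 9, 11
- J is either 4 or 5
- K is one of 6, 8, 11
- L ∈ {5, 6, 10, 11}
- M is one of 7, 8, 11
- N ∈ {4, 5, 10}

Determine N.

10

Among the 8 variables, 9 fits only I (and all 8 values in {4, 5, 6, 7, 8, 9, 10, 11} must be used), so I = 9.
Among the 7 still-open variables, 7 fits only M (and all 7 values in {4, 5, 6, 7, 8, 10, 11} must be used), so M = 7.
G and H share exactly the 2 values {4, 8}; by pigeonhole those values go to them, so strike 4, 8 from J, K, N.
J must be 5 (only option left). Strike 5 from L, N.
So N = 10.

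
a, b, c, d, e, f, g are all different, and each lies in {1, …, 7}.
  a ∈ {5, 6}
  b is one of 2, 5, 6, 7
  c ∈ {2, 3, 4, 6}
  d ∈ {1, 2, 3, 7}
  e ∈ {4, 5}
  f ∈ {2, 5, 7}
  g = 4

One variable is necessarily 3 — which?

g must be 4 (only option left). Strike 4 from c, e.
That leaves e = 5. Remove 5 from a, b, f.
That leaves a = 6. Eliminate 6 elsewhere: b, c.
Among the 4 still-open variables, 1 fits only d (and all 4 values in {1, 2, 3, 7} must be used), so d = 1.
The 3 still-open variables together cover exactly {2, 3, 7} — 3 values for 3 variables — and 3 appears only in c's list, so c = 3.

c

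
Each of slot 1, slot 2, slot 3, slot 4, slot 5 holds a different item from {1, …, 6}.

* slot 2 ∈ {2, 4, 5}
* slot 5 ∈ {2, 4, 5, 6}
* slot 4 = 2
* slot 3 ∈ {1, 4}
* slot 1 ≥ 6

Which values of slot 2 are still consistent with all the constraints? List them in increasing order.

slot 1 has just one choice, so slot 1 = 6. Strike 6 from slot 5.
slot 4 must be 2 (only option left). Remove 2 from slot 2, slot 5.
The 3 still-open variables together cover exactly {1, 4, 5} — 3 values for 3 variables — and 1 appears only in slot 3's list, so slot 3 = 1.
No further eliminations apply; slot 2 can still be any of 4, 5.

4, 5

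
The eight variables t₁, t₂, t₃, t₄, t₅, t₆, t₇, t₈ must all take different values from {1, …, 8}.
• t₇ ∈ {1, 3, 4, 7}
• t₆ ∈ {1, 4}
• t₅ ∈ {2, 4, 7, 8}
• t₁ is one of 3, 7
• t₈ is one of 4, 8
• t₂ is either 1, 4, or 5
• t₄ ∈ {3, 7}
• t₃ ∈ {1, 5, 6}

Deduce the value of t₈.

The 8 variables together cover exactly {1, 2, 3, 4, 5, 6, 7, 8} — 8 values for 8 variables — and 2 appears only in t₅'s list, so t₅ = 2.
Among the 7 still-open variables, 6 fits only t₃ (and all 7 values in {1, 3, 4, 5, 6, 7, 8} must be used), so t₃ = 6.
Among the 6 still-open variables, 5 fits only t₂ (and all 6 values in {1, 3, 4, 5, 7, 8} must be used), so t₂ = 5.
The 5 still-open variables together cover exactly {1, 3, 4, 7, 8} — 5 values for 5 variables — and 8 appears only in t₈'s list, so t₈ = 8.

8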